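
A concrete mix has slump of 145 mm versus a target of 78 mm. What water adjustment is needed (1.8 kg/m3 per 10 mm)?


Difference = 78 - 145 = -67 mm
Water adjustment = -67 * 1.8 / 10 = -12.1 kg/m3

-12.1


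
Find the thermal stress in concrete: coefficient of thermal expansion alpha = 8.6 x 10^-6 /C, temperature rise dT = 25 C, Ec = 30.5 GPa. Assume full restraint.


sigma = alpha * dT * Ec
= 8.6e-6 * 25 * 30.5 * 1000
= 6.557 MPa

6.557


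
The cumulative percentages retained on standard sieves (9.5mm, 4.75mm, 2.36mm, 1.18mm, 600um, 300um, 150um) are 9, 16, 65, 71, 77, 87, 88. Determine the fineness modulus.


FM = sum(cumulative % retained) / 100
= 413 / 100
= 4.13

4.13


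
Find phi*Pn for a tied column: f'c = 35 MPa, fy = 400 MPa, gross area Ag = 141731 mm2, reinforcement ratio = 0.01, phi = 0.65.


Ast = rho * Ag = 0.01 * 141731 = 1417.31 mm2
phi*Pn = 0.65 * 0.80 * (0.85 * 35 * (141731 - 1417.31) + 400 * 1417.31) / 1000
= 2465.45 kN

2465.45


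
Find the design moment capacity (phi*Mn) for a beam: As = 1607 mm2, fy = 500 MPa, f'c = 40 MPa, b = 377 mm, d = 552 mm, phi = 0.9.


a = As * fy / (0.85 * f'c * b)
= 1607 * 500 / (0.85 * 40 * 377)
= 62.6853 mm
Mn = As * fy * (d - a/2) / 10^6
= 418.3482 kN-m
phi*Mn = 0.9 * 418.3482 = 376.51 kN-m

376.51


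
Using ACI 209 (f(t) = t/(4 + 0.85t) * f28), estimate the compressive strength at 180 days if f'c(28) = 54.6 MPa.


f(180) = 180 / (4 + 0.85 * 180) * 54.6
= 180 / 157.0 * 54.6
= 62.6 MPa

62.6


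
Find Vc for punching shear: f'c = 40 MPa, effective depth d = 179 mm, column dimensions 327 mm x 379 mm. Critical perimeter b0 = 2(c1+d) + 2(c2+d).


b0 = 2*(327 + 179) + 2*(379 + 179) = 2128 mm
Vc = 0.33 * sqrt(40) * 2128 * 179 / 1000
= 795.0 kN

795.0


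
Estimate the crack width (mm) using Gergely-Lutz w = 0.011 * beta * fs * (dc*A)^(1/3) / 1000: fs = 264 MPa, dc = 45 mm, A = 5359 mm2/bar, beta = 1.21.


w = 0.011 * beta * fs * (dc * A)^(1/3) / 1000
= 0.011 * 1.21 * 264 * (45 * 5359)^(1/3) / 1000
= 0.219 mm

0.219


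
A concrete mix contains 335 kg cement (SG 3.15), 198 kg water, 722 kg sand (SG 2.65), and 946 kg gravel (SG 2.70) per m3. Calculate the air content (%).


Vol cement = 335 / (3.15 * 1000) = 0.106349 m3
Vol water = 198 / 1000 = 0.198 m3
Vol sand = 722 / (2.65 * 1000) = 0.272453 m3
Vol gravel = 946 / (2.70 * 1000) = 0.35037 m3
Total solid + water volume = 0.927172 m3
Air = (1 - 0.927172) * 100 = 7.28%

7.28


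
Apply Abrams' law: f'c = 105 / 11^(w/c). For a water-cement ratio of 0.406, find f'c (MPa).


f'c = 105 / 11^0.406
= 105 / 2.647
= 39.66 MPa

39.66


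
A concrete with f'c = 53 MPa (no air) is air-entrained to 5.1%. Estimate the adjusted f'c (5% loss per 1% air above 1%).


Strength loss = (5.1 - 1) * 5 = 20.5%
f'c = 53 * (1 - 20.5/100)
= 42.14 MPa

42.14


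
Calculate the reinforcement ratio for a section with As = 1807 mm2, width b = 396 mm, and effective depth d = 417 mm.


rho = As / (b * d)
= 1807 / (396 * 417)
= 0.0109

0.0109


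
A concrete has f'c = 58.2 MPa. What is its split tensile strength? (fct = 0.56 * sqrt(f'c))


fct = 0.56 * sqrt(58.2)
= 0.56 * 7.629
= 4.272 MPa

4.272


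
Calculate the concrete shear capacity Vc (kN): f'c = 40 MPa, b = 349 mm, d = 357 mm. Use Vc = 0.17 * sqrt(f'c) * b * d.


Vc = 0.17 * sqrt(40) * 349 * 357 / 1000
= 133.96 kN

133.96


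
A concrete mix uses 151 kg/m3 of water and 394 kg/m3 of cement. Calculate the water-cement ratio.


w/c = water / cement
w/c = 151 / 394 = 0.383

0.383


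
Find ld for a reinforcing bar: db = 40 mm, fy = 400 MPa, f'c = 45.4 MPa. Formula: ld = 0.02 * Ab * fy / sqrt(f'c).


Ab = pi * 40^2 / 4 = 1256.637 mm2
ld = 0.02 * 1256.637 * 400 / sqrt(45.4)
= 1492.0 mm

1492.0


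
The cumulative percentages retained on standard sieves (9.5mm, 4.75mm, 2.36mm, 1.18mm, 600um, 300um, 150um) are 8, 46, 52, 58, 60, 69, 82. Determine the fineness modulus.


FM = sum(cumulative % retained) / 100
= 375 / 100
= 3.75

3.75


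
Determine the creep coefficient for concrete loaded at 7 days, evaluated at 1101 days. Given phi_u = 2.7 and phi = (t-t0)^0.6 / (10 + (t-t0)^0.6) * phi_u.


dt = 1101 - 7 = 1094
phi = 1094^0.6 / (10 + 1094^0.6) * 2.7
= 2.347

2.347


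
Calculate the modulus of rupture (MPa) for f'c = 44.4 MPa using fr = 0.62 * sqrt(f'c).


fr = 0.62 * sqrt(44.4)
= 4.131 MPa

4.131


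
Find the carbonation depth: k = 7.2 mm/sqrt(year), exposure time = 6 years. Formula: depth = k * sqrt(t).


depth = k * sqrt(t)
= 7.2 * sqrt(6)
= 17.64 mm

17.64


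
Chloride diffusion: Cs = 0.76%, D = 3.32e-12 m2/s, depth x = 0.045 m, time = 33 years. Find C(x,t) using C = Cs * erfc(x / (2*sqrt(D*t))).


t_seconds = 33 * 365.25 * 24 * 3600 = 1041400800.0 s
arg = 0.045 / (2 * sqrt(3.32e-12 * 1041400800.0))
= 0.3827
erfc(0.3827) = 0.5884
C = 0.76 * 0.5884 = 0.4472%

0.4472


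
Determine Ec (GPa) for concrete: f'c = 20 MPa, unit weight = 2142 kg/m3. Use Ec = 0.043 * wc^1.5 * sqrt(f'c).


Ec = 0.043 * 2142^1.5 * sqrt(20) / 1000
= 19.06 GPa

19.06


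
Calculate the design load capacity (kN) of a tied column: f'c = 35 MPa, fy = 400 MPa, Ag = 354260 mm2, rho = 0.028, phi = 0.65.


Ast = rho * Ag = 0.028 * 354260 = 9919.28 mm2
phi*Pn = 0.65 * 0.80 * (0.85 * 35 * (354260 - 9919.28) + 400 * 9919.28) / 1000
= 7390.16 kN

7390.16


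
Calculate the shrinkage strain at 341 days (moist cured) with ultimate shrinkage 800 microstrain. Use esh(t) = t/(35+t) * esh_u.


esh(341) = 341 / (35 + 341) * 800
= 341 / 376 * 800
= 725.5 microstrain

725.5


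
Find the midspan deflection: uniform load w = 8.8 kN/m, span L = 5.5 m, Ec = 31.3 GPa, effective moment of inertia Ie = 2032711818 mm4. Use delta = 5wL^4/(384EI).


Convert: L = 5.5 m = 5500 mm, Ec = 31.3 GPa = 31300 MPa
delta = 5 * 8.8 * 5500^4 / (384 * 31300 * 2032711818)
= 1.65 mm

1.65


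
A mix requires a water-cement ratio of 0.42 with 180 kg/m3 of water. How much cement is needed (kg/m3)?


Cement = water / (w/c)
= 180 / 0.42
= 428.6 kg/m3

428.6


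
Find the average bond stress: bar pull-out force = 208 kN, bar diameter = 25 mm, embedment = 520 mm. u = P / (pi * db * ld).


u = P / (pi * db * ld)
= 208 * 1000 / (pi * 25 * 520)
= 5.093 MPa

5.093


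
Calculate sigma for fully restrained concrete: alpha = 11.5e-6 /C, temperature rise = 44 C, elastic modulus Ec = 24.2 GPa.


sigma = alpha * dT * Ec
= 11.5e-6 * 44 * 24.2 * 1000
= 12.245 MPa

12.245


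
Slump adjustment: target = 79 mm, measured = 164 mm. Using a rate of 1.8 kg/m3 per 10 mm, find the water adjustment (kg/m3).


Difference = 79 - 164 = -85 mm
Water adjustment = -85 * 1.8 / 10 = -15.3 kg/m3

-15.3


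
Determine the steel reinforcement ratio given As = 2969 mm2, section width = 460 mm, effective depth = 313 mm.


rho = As / (b * d)
= 2969 / (460 * 313)
= 0.0206

0.0206


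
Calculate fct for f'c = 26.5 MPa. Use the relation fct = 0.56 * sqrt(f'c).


fct = 0.56 * sqrt(26.5)
= 0.56 * 5.148
= 2.883 MPa

2.883


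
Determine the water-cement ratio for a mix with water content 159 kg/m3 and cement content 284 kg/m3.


w/c = water / cement
w/c = 159 / 284 = 0.56

0.56


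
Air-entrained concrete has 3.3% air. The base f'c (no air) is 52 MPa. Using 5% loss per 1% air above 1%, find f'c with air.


Strength loss = (3.3 - 1) * 5 = 11.5%
f'c = 52 * (1 - 11.5/100)
= 46.02 MPa

46.02


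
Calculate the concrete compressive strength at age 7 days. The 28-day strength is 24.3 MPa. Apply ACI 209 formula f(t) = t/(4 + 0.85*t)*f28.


f(7) = 7 / (4 + 0.85 * 7) * 24.3
= 7 / 9.95 * 24.3
= 17.1 MPa

17.1


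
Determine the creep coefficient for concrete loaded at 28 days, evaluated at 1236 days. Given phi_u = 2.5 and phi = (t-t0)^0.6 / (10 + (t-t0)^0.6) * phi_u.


dt = 1236 - 28 = 1208
phi = 1208^0.6 / (10 + 1208^0.6) * 2.5
= 2.19

2.19


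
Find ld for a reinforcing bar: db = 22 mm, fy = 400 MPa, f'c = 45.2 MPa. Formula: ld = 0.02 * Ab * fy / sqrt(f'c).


Ab = pi * 22^2 / 4 = 380.133 mm2
ld = 0.02 * 380.133 * 400 / sqrt(45.2)
= 452.3 mm

452.3


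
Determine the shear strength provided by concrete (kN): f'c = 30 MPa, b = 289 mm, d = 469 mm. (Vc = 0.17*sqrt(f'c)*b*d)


Vc = 0.17 * sqrt(30) * 289 * 469 / 1000
= 126.21 kN

126.21


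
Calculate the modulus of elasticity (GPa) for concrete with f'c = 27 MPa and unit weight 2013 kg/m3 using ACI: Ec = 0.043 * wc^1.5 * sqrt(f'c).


Ec = 0.043 * 2013^1.5 * sqrt(27) / 1000
= 20.18 GPa

20.18


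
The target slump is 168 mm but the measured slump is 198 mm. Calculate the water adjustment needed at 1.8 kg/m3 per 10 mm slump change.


Difference = 168 - 198 = -30 mm
Water adjustment = -30 * 1.8 / 10 = -5.4 kg/m3

-5.4


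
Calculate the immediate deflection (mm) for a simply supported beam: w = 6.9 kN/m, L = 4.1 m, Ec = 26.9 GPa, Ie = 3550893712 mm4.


Convert: L = 4.1 m = 4100 mm, Ec = 26.9 GPa = 26900 MPa
delta = 5 * 6.9 * 4100^4 / (384 * 26900 * 3550893712)
= 0.27 mm

0.27


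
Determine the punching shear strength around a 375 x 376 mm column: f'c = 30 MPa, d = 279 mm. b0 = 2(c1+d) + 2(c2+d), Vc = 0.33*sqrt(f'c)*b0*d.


b0 = 2*(375 + 279) + 2*(376 + 279) = 2618 mm
Vc = 0.33 * sqrt(30) * 2618 * 279 / 1000
= 1320.23 kN

1320.23


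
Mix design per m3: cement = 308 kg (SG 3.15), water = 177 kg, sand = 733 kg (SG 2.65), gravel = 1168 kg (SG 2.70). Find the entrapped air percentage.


Vol cement = 308 / (3.15 * 1000) = 0.097778 m3
Vol water = 177 / 1000 = 0.177 m3
Vol sand = 733 / (2.65 * 1000) = 0.276604 m3
Vol gravel = 1168 / (2.70 * 1000) = 0.432593 m3
Total solid + water volume = 0.983974 m3
Air = (1 - 0.983974) * 100 = 1.6%

1.6


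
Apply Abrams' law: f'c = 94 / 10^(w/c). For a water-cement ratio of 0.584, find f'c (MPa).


f'c = 94 / 10^0.584
= 94 / 3.837
= 24.5 MPa

24.5


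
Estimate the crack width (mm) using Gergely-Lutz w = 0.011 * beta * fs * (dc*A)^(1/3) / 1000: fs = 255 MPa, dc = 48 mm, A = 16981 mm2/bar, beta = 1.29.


w = 0.011 * beta * fs * (dc * A)^(1/3) / 1000
= 0.011 * 1.29 * 255 * (48 * 16981)^(1/3) / 1000
= 0.338 mm

0.338


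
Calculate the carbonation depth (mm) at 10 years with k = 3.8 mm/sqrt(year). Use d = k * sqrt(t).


depth = k * sqrt(t)
= 3.8 * sqrt(10)
= 12.02 mm

12.02


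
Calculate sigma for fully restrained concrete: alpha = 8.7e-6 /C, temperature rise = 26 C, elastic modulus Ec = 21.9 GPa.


sigma = alpha * dT * Ec
= 8.7e-6 * 26 * 21.9 * 1000
= 4.954 MPa

4.954


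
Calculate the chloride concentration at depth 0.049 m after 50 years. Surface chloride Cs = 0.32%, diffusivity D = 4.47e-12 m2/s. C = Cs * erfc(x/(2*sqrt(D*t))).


t_seconds = 50 * 365.25 * 24 * 3600 = 1577880000.0 s
arg = 0.049 / (2 * sqrt(4.47e-12 * 1577880000.0))
= 0.2917
erfc(0.2917) = 0.6799
C = 0.32 * 0.6799 = 0.2176%

0.2176


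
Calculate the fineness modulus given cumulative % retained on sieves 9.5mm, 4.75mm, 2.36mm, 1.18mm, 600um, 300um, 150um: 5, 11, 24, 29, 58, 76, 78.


FM = sum(cumulative % retained) / 100
= 281 / 100
= 2.81

2.81


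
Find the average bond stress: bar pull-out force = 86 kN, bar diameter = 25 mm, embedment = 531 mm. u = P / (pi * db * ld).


u = P / (pi * db * ld)
= 86 * 1000 / (pi * 25 * 531)
= 2.062 MPa

2.062


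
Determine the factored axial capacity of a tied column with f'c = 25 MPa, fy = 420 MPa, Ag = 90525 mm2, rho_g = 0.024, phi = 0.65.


Ast = rho * Ag = 0.024 * 90525 = 2172.6 mm2
phi*Pn = 0.65 * 0.80 * (0.85 * 25 * (90525 - 2172.6) + 420 * 2172.6) / 1000
= 1450.79 kN

1450.79


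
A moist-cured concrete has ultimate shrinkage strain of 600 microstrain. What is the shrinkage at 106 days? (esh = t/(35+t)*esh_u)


esh(106) = 106 / (35 + 106) * 600
= 106 / 141 * 600
= 451.1 microstrain

451.1


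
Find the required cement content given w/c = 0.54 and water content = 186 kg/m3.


Cement = water / (w/c)
= 186 / 0.54
= 344.4 kg/m3

344.4


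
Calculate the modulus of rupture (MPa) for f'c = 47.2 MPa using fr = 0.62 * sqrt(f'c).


fr = 0.62 * sqrt(47.2)
= 4.26 MPa

4.26


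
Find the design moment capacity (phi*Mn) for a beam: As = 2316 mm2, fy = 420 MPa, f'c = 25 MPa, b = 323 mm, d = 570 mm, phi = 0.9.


a = As * fy / (0.85 * f'c * b)
= 2316 * 420 / (0.85 * 25 * 323)
= 141.7184 mm
Mn = As * fy * (d - a/2) / 10^6
= 485.5242 kN-m
phi*Mn = 0.9 * 485.5242 = 436.97 kN-m

436.97


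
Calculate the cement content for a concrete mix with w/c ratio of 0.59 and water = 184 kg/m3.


Cement = water / (w/c)
= 184 / 0.59
= 311.9 kg/m3

311.9


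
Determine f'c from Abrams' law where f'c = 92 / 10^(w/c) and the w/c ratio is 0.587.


f'c = 92 / 10^0.587
= 92 / 3.864
= 23.81 MPa

23.81


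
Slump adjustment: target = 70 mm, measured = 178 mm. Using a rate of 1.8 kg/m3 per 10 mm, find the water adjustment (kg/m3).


Difference = 70 - 178 = -108 mm
Water adjustment = -108 * 1.8 / 10 = -19.4 kg/m3

-19.4


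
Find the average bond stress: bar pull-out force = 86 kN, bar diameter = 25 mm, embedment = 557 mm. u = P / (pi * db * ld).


u = P / (pi * db * ld)
= 86 * 1000 / (pi * 25 * 557)
= 1.966 MPa

1.966


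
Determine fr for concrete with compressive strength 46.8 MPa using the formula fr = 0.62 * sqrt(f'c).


fr = 0.62 * sqrt(46.8)
= 4.241 MPa

4.241


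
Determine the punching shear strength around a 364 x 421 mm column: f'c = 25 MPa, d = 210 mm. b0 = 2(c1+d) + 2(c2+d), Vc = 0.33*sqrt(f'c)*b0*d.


b0 = 2*(364 + 210) + 2*(421 + 210) = 2410 mm
Vc = 0.33 * sqrt(25) * 2410 * 210 / 1000
= 835.07 kN

835.07


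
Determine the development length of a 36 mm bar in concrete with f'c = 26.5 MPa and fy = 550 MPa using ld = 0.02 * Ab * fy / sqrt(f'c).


Ab = pi * 36^2 / 4 = 1017.876 mm2
ld = 0.02 * 1017.876 * 550 / sqrt(26.5)
= 2175.0 mm

2175.0


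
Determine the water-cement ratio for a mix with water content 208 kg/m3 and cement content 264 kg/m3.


w/c = water / cement
w/c = 208 / 264 = 0.788

0.788


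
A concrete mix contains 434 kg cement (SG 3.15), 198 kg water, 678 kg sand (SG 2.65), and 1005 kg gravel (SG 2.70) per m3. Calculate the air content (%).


Vol cement = 434 / (3.15 * 1000) = 0.137778 m3
Vol water = 198 / 1000 = 0.198 m3
Vol sand = 678 / (2.65 * 1000) = 0.255849 m3
Vol gravel = 1005 / (2.70 * 1000) = 0.372222 m3
Total solid + water volume = 0.963849 m3
Air = (1 - 0.963849) * 100 = 3.62%

3.62


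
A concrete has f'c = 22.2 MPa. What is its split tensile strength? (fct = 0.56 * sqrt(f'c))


fct = 0.56 * sqrt(22.2)
= 0.56 * 4.712
= 2.639 MPa

2.639


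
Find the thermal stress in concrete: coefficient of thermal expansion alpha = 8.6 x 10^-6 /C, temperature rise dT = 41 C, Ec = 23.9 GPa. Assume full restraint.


sigma = alpha * dT * Ec
= 8.6e-6 * 41 * 23.9 * 1000
= 8.427 MPa

8.427


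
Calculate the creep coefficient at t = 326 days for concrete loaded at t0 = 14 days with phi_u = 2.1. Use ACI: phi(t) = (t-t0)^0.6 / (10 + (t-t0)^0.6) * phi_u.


dt = 326 - 14 = 312
phi = 312^0.6 / (10 + 312^0.6) * 2.1
= 1.592

1.592


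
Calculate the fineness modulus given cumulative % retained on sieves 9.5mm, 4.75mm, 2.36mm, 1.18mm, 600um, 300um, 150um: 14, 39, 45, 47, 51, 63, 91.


FM = sum(cumulative % retained) / 100
= 350 / 100
= 3.5

3.5


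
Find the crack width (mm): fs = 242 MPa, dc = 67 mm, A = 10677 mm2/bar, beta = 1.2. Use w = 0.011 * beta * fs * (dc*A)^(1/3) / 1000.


w = 0.011 * beta * fs * (dc * A)^(1/3) / 1000
= 0.011 * 1.2 * 242 * (67 * 10677)^(1/3) / 1000
= 0.286 mm

0.286


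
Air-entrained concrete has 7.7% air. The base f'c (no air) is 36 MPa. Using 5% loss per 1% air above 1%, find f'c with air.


Strength loss = (7.7 - 1) * 5 = 33.5%
f'c = 36 * (1 - 33.5/100)
= 23.94 MPa

23.94


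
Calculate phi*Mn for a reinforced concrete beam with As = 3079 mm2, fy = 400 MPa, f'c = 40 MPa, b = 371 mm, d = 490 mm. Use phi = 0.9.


a = As * fy / (0.85 * f'c * b)
= 3079 * 400 / (0.85 * 40 * 371)
= 97.6375 mm
Mn = As * fy * (d - a/2) / 10^6
= 543.3588 kN-m
phi*Mn = 0.9 * 543.3588 = 489.02 kN-m

489.02


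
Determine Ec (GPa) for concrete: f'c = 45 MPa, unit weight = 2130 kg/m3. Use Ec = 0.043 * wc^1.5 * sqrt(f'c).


Ec = 0.043 * 2130^1.5 * sqrt(45) / 1000
= 28.36 GPa

28.36


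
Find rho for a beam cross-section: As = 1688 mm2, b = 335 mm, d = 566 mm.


rho = As / (b * d)
= 1688 / (335 * 566)
= 0.0089

0.0089


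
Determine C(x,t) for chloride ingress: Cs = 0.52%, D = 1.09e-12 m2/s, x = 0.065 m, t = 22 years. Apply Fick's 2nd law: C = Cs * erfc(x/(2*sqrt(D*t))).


t_seconds = 22 * 365.25 * 24 * 3600 = 694267200.0 s
arg = 0.065 / (2 * sqrt(1.09e-12 * 694267200.0))
= 1.1814
erfc(1.1814) = 0.0948
C = 0.52 * 0.0948 = 0.0493%

0.0493


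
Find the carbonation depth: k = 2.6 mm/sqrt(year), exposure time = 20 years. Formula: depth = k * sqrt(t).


depth = k * sqrt(t)
= 2.6 * sqrt(20)
= 11.63 mm

11.63


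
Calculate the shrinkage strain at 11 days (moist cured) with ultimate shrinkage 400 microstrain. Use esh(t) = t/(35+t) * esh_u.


esh(11) = 11 / (35 + 11) * 400
= 11 / 46 * 400
= 95.7 microstrain

95.7


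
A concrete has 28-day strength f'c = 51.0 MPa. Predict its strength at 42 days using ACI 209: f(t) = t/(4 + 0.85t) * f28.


f(42) = 42 / (4 + 0.85 * 42) * 51.0
= 42 / 39.7 * 51.0
= 53.95 MPa

53.95


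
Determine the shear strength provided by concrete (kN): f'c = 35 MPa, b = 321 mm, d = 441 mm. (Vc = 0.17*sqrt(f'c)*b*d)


Vc = 0.17 * sqrt(35) * 321 * 441 / 1000
= 142.37 kN

142.37


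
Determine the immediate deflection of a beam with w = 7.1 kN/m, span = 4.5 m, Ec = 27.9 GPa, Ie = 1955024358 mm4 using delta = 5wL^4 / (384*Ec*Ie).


Convert: L = 4.5 m = 4500 mm, Ec = 27.9 GPa = 27900 MPa
delta = 5 * 7.1 * 4500^4 / (384 * 27900 * 1955024358)
= 0.7 mm

0.7


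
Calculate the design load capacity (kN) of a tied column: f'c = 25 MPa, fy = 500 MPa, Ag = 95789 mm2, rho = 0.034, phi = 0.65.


Ast = rho * Ag = 0.034 * 95789 = 3256.826 mm2
phi*Pn = 0.65 * 0.80 * (0.85 * 25 * (95789 - 3256.826) + 500 * 3256.826) / 1000
= 1869.26 kN

1869.26


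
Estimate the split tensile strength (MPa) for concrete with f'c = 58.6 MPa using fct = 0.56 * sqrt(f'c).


fct = 0.56 * sqrt(58.6)
= 0.56 * 7.655
= 4.287 MPa

4.287


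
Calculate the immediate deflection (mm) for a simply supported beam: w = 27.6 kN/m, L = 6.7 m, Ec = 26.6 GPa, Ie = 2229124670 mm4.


Convert: L = 6.7 m = 6700 mm, Ec = 26.6 GPa = 26600 MPa
delta = 5 * 27.6 * 6700^4 / (384 * 26600 * 2229124670)
= 12.21 mm

12.21


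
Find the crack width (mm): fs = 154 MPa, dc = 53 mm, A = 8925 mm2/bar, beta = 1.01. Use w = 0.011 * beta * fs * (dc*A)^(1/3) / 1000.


w = 0.011 * beta * fs * (dc * A)^(1/3) / 1000
= 0.011 * 1.01 * 154 * (53 * 8925)^(1/3) / 1000
= 0.133 mm

0.133


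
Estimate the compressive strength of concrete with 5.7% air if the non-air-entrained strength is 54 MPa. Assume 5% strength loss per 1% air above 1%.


Strength loss = (5.7 - 1) * 5 = 23.5%
f'c = 54 * (1 - 23.5/100)
= 41.31 MPa

41.31


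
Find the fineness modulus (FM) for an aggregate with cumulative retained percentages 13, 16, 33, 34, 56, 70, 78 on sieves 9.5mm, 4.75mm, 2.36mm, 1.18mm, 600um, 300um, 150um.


FM = sum(cumulative % retained) / 100
= 300 / 100
= 3.0

3.0


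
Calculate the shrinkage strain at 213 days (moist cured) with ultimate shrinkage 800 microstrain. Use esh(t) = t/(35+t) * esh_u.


esh(213) = 213 / (35 + 213) * 800
= 213 / 248 * 800
= 687.1 microstrain

687.1


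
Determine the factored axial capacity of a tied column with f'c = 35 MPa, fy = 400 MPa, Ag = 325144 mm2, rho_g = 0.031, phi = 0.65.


Ast = rho * Ag = 0.031 * 325144 = 10079.464 mm2
phi*Pn = 0.65 * 0.80 * (0.85 * 35 * (325144 - 10079.464) + 400 * 10079.464) / 1000
= 6970.58 kN

6970.58


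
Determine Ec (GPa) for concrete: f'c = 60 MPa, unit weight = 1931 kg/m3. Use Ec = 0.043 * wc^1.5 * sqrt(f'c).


Ec = 0.043 * 1931^1.5 * sqrt(60) / 1000
= 28.26 GPa

28.26


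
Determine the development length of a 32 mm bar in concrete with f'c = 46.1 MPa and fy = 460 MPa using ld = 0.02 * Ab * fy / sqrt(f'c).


Ab = pi * 32^2 / 4 = 804.248 mm2
ld = 0.02 * 804.248 * 460 / sqrt(46.1)
= 1089.8 mm

1089.8


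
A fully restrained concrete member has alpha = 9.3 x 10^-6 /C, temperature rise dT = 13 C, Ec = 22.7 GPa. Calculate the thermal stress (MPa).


sigma = alpha * dT * Ec
= 9.3e-6 * 13 * 22.7 * 1000
= 2.744 MPa

2.744


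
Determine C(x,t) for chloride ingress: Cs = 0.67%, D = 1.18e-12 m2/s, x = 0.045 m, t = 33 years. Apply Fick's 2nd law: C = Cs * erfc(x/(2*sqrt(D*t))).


t_seconds = 33 * 365.25 * 24 * 3600 = 1041400800.0 s
arg = 0.045 / (2 * sqrt(1.18e-12 * 1041400800.0))
= 0.6418
erfc(0.6418) = 0.364
C = 0.67 * 0.364 = 0.2439%

0.2439


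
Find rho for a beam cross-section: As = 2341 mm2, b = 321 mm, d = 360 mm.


rho = As / (b * d)
= 2341 / (321 * 360)
= 0.0203

0.0203


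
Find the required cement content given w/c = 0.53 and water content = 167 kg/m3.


Cement = water / (w/c)
= 167 / 0.53
= 315.1 kg/m3

315.1


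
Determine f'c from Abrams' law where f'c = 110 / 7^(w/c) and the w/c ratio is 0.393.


f'c = 110 / 7^0.393
= 110 / 2.148
= 51.2 MPa

51.2


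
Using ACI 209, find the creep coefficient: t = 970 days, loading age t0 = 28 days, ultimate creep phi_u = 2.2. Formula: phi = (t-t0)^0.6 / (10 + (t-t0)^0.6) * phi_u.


dt = 970 - 28 = 942
phi = 942^0.6 / (10 + 942^0.6) * 2.2
= 1.89

1.89


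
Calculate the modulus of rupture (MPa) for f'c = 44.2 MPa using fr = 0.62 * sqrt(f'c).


fr = 0.62 * sqrt(44.2)
= 4.122 MPa

4.122


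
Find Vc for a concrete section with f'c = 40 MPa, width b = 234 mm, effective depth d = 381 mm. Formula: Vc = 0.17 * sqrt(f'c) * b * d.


Vc = 0.17 * sqrt(40) * 234 * 381 / 1000
= 95.86 kN

95.86


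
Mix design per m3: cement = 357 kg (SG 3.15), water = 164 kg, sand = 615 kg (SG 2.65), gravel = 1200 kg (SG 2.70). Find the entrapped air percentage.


Vol cement = 357 / (3.15 * 1000) = 0.113333 m3
Vol water = 164 / 1000 = 0.164 m3
Vol sand = 615 / (2.65 * 1000) = 0.232075 m3
Vol gravel = 1200 / (2.70 * 1000) = 0.444444 m3
Total solid + water volume = 0.953853 m3
Air = (1 - 0.953853) * 100 = 4.61%

4.61


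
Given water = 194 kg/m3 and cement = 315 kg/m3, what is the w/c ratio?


w/c = water / cement
w/c = 194 / 315 = 0.616

0.616


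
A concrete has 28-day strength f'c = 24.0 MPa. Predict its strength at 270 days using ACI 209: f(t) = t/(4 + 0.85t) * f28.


f(270) = 270 / (4 + 0.85 * 270) * 24.0
= 270 / 233.5 * 24.0
= 27.75 MPa

27.75


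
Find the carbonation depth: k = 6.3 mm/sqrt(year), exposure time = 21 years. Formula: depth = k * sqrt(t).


depth = k * sqrt(t)
= 6.3 * sqrt(21)
= 28.87 mm

28.87


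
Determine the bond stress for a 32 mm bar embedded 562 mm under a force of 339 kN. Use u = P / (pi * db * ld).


u = P / (pi * db * ld)
= 339 * 1000 / (pi * 32 * 562)
= 6.0 MPa

6.0


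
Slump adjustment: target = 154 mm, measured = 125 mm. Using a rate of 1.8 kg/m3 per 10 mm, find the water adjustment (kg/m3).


Difference = 154 - 125 = 29 mm
Water adjustment = 29 * 1.8 / 10 = 5.2 kg/m3

5.2


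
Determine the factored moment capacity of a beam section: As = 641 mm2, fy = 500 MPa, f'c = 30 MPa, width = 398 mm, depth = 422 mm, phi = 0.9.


a = As * fy / (0.85 * f'c * b)
= 641 * 500 / (0.85 * 30 * 398)
= 31.5795 mm
Mn = As * fy * (d - a/2) / 10^6
= 130.1904 kN-m
phi*Mn = 0.9 * 130.1904 = 117.17 kN-m

117.17


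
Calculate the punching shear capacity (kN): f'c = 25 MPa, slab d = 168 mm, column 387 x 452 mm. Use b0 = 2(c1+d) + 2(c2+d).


b0 = 2*(387 + 168) + 2*(452 + 168) = 2350 mm
Vc = 0.33 * sqrt(25) * 2350 * 168 / 1000
= 651.42 kN

651.42


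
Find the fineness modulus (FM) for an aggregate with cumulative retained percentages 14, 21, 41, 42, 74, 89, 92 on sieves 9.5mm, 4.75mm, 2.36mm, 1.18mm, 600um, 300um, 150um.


FM = sum(cumulative % retained) / 100
= 373 / 100
= 3.73

3.73


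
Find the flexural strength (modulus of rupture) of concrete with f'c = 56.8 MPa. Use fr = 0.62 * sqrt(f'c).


fr = 0.62 * sqrt(56.8)
= 4.673 MPa

4.673


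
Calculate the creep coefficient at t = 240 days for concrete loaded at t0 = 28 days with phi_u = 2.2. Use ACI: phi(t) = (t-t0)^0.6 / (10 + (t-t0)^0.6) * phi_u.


dt = 240 - 28 = 212
phi = 212^0.6 / (10 + 212^0.6) * 2.2
= 1.569

1.569


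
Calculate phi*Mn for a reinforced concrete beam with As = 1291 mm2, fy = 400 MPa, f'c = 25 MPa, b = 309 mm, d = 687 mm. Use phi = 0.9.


a = As * fy / (0.85 * f'c * b)
= 1291 * 400 / (0.85 * 25 * 309)
= 78.6446 mm
Mn = As * fy * (d - a/2) / 10^6
= 334.4608 kN-m
phi*Mn = 0.9 * 334.4608 = 301.01 kN-m

301.01


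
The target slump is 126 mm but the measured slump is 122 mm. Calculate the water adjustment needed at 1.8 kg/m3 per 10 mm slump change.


Difference = 126 - 122 = 4 mm
Water adjustment = 4 * 1.8 / 10 = 0.7 kg/m3

0.7


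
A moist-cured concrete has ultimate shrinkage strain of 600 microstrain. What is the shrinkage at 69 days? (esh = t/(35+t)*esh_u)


esh(69) = 69 / (35 + 69) * 600
= 69 / 104 * 600
= 398.1 microstrain

398.1


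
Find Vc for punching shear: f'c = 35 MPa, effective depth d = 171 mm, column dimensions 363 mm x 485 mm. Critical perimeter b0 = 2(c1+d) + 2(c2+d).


b0 = 2*(363 + 171) + 2*(485 + 171) = 2380 mm
Vc = 0.33 * sqrt(35) * 2380 * 171 / 1000
= 794.55 kN

794.55


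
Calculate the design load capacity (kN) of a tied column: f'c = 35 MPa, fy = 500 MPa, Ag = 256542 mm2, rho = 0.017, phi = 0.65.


Ast = rho * Ag = 0.017 * 256542 = 4361.214 mm2
phi*Pn = 0.65 * 0.80 * (0.85 * 35 * (256542 - 4361.214) + 500 * 4361.214) / 1000
= 5035.15 kN

5035.15


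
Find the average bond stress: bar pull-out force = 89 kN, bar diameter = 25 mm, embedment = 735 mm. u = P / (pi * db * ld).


u = P / (pi * db * ld)
= 89 * 1000 / (pi * 25 * 735)
= 1.542 MPa

1.542


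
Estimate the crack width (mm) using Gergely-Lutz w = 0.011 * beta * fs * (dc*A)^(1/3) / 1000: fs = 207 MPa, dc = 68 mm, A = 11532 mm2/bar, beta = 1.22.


w = 0.011 * beta * fs * (dc * A)^(1/3) / 1000
= 0.011 * 1.22 * 207 * (68 * 11532)^(1/3) / 1000
= 0.256 mm

0.256


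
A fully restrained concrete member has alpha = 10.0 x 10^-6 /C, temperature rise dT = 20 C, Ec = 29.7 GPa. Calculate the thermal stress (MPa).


sigma = alpha * dT * Ec
= 10.0e-6 * 20 * 29.7 * 1000
= 5.94 MPa

5.94


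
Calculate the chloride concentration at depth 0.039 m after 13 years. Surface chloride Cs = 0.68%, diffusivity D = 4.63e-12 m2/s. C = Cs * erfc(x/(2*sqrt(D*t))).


t_seconds = 13 * 365.25 * 24 * 3600 = 410248800.0 s
arg = 0.039 / (2 * sqrt(4.63e-12 * 410248800.0))
= 0.4474
erfc(0.4474) = 0.5269
C = 0.68 * 0.5269 = 0.3583%

0.3583


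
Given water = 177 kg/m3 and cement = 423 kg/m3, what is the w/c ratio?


w/c = water / cement
w/c = 177 / 423 = 0.418

0.418


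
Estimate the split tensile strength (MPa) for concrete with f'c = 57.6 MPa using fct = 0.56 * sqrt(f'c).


fct = 0.56 * sqrt(57.6)
= 0.56 * 7.589
= 4.25 MPa

4.25


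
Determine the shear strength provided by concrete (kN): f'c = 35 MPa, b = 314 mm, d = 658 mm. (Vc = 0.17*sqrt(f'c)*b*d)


Vc = 0.17 * sqrt(35) * 314 * 658 / 1000
= 207.8 kN

207.8


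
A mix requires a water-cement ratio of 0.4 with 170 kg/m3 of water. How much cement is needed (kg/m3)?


Cement = water / (w/c)
= 170 / 0.4
= 425.0 kg/m3

425.0


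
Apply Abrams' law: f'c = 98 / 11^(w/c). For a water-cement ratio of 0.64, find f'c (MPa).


f'c = 98 / 11^0.64
= 98 / 4.64
= 21.12 MPa

21.12


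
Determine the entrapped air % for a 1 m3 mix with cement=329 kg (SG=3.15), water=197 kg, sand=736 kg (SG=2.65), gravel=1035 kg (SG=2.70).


Vol cement = 329 / (3.15 * 1000) = 0.104444 m3
Vol water = 197 / 1000 = 0.197 m3
Vol sand = 736 / (2.65 * 1000) = 0.277736 m3
Vol gravel = 1035 / (2.70 * 1000) = 0.383333 m3
Total solid + water volume = 0.962514 m3
Air = (1 - 0.962514) * 100 = 3.75%

3.75


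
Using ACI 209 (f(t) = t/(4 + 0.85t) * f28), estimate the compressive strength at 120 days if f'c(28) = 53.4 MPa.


f(120) = 120 / (4 + 0.85 * 120) * 53.4
= 120 / 106.0 * 53.4
= 60.45 MPa

60.45


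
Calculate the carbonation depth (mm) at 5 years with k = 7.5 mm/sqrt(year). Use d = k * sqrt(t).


depth = k * sqrt(t)
= 7.5 * sqrt(5)
= 16.77 mm

16.77


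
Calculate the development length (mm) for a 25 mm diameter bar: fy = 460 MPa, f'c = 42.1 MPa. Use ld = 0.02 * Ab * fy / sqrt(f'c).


Ab = pi * 25^2 / 4 = 490.874 mm2
ld = 0.02 * 490.874 * 460 / sqrt(42.1)
= 696.0 mm

696.0


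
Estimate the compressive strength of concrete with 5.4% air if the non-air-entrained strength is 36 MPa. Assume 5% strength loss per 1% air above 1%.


Strength loss = (5.4 - 1) * 5 = 22.0%
f'c = 36 * (1 - 22.0/100)
= 28.08 MPa

28.08


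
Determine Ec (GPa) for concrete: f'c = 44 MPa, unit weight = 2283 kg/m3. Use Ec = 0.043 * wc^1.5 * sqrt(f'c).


Ec = 0.043 * 2283^1.5 * sqrt(44) / 1000
= 31.11 GPa

31.11


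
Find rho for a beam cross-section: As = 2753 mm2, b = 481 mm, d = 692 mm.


rho = As / (b * d)
= 2753 / (481 * 692)
= 0.0083

0.0083


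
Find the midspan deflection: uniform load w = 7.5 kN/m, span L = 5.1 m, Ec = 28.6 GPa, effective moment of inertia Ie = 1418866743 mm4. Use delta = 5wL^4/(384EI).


Convert: L = 5.1 m = 5100 mm, Ec = 28.6 GPa = 28600 MPa
delta = 5 * 7.5 * 5100^4 / (384 * 28600 * 1418866743)
= 1.63 mm

1.63


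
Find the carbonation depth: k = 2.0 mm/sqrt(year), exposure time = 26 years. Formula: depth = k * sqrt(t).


depth = k * sqrt(t)
= 2.0 * sqrt(26)
= 10.2 mm

10.2


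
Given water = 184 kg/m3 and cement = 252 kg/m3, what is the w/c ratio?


w/c = water / cement
w/c = 184 / 252 = 0.73

0.73


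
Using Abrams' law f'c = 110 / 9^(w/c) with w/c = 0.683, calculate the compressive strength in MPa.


f'c = 110 / 9^0.683
= 110 / 4.485
= 24.53 MPa

24.53


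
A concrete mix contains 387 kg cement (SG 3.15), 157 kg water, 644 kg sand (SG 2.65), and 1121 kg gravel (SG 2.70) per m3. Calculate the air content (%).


Vol cement = 387 / (3.15 * 1000) = 0.122857 m3
Vol water = 157 / 1000 = 0.157 m3
Vol sand = 644 / (2.65 * 1000) = 0.243019 m3
Vol gravel = 1121 / (2.70 * 1000) = 0.415185 m3
Total solid + water volume = 0.938061 m3
Air = (1 - 0.938061) * 100 = 6.19%

6.19


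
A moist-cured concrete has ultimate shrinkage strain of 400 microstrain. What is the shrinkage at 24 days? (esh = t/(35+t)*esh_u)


esh(24) = 24 / (35 + 24) * 400
= 24 / 59 * 400
= 162.7 microstrain

162.7


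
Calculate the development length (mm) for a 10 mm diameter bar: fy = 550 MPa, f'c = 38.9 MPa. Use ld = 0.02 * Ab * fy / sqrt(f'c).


Ab = pi * 10^2 / 4 = 78.54 mm2
ld = 0.02 * 78.54 * 550 / sqrt(38.9)
= 138.5 mm

138.5


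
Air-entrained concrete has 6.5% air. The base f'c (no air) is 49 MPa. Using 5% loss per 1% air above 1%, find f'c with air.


Strength loss = (6.5 - 1) * 5 = 27.5%
f'c = 49 * (1 - 27.5/100)
= 35.52 MPa

35.52


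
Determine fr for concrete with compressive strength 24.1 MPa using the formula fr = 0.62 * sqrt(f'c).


fr = 0.62 * sqrt(24.1)
= 3.044 MPa

3.044


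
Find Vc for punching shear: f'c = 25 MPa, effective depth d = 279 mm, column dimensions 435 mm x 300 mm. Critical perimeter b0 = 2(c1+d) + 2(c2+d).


b0 = 2*(435 + 279) + 2*(300 + 279) = 2586 mm
Vc = 0.33 * sqrt(25) * 2586 * 279 / 1000
= 1190.47 kN

1190.47


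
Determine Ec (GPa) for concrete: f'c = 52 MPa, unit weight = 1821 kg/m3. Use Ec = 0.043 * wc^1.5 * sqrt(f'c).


Ec = 0.043 * 1821^1.5 * sqrt(52) / 1000
= 24.1 GPa

24.1


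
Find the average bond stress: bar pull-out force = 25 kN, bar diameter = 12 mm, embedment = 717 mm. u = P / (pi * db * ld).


u = P / (pi * db * ld)
= 25 * 1000 / (pi * 12 * 717)
= 0.925 MPa

0.925


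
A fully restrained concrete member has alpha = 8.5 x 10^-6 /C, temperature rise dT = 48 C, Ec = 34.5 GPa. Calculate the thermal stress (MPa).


sigma = alpha * dT * Ec
= 8.5e-6 * 48 * 34.5 * 1000
= 14.076 MPa

14.076


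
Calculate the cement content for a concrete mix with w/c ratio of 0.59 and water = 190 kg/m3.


Cement = water / (w/c)
= 190 / 0.59
= 322.0 kg/m3

322.0


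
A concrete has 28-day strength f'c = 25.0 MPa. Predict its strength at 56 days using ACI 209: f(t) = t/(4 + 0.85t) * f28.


f(56) = 56 / (4 + 0.85 * 56) * 25.0
= 56 / 51.6 * 25.0
= 27.13 MPa

27.13


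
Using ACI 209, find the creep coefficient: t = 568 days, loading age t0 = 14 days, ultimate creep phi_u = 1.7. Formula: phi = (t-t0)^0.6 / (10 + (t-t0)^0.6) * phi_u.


dt = 568 - 14 = 554
phi = 554^0.6 / (10 + 554^0.6) * 1.7
= 1.387

1.387


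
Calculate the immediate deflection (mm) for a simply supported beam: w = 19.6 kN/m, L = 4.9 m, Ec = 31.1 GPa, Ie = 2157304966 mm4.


Convert: L = 4.9 m = 4900 mm, Ec = 31.1 GPa = 31100 MPa
delta = 5 * 19.6 * 4900^4 / (384 * 31100 * 2157304966)
= 2.19 mm

2.19


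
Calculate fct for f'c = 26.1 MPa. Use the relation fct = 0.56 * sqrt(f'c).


fct = 0.56 * sqrt(26.1)
= 0.56 * 5.109
= 2.861 MPa

2.861


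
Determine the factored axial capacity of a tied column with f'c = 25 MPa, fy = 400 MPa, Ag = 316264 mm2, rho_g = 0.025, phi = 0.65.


Ast = rho * Ag = 0.025 * 316264 = 7906.6 mm2
phi*Pn = 0.65 * 0.80 * (0.85 * 25 * (316264 - 7906.6) + 400 * 7906.6) / 1000
= 5051.92 kN

5051.92


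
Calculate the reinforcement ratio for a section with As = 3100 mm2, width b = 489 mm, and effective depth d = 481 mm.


rho = As / (b * d)
= 3100 / (489 * 481)
= 0.0132

0.0132


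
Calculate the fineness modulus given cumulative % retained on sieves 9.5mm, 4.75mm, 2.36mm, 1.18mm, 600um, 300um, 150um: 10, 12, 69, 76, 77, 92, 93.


FM = sum(cumulative % retained) / 100
= 429 / 100
= 4.29

4.29


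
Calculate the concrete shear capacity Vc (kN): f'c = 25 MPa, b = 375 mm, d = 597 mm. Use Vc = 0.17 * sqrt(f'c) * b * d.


Vc = 0.17 * sqrt(25) * 375 * 597 / 1000
= 190.29 kN

190.29


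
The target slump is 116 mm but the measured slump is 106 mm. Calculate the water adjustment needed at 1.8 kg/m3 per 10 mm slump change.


Difference = 116 - 106 = 10 mm
Water adjustment = 10 * 1.8 / 10 = 1.8 kg/m3

1.8


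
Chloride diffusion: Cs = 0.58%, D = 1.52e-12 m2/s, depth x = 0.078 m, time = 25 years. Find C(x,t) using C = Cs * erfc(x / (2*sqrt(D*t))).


t_seconds = 25 * 365.25 * 24 * 3600 = 788940000.0 s
arg = 0.078 / (2 * sqrt(1.52e-12 * 788940000.0))
= 1.1262
erfc(1.1262) = 0.1112
C = 0.58 * 0.1112 = 0.0645%

0.0645


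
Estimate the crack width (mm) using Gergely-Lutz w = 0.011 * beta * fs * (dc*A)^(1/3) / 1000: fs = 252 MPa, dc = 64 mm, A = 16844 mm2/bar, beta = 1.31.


w = 0.011 * beta * fs * (dc * A)^(1/3) / 1000
= 0.011 * 1.31 * 252 * (64 * 16844)^(1/3) / 1000
= 0.372 mm

0.372


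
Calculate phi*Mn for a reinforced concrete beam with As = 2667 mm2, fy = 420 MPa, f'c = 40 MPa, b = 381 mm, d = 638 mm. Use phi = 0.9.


a = As * fy / (0.85 * f'c * b)
= 2667 * 420 / (0.85 * 40 * 381)
= 86.4706 mm
Mn = As * fy * (d - a/2) / 10^6
= 666.2197 kN-m
phi*Mn = 0.9 * 666.2197 = 599.6 kN-m

599.6


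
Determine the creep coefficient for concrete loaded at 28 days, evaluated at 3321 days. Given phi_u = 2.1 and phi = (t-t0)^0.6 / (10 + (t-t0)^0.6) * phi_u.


dt = 3321 - 28 = 3293
phi = 3293^0.6 / (10 + 3293^0.6) * 2.1
= 1.949

1.949


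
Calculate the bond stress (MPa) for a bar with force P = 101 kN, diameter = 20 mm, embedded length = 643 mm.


u = P / (pi * db * ld)
= 101 * 1000 / (pi * 20 * 643)
= 2.5 MPa

2.5


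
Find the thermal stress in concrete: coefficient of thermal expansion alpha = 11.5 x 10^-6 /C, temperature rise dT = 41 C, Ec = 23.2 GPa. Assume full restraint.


sigma = alpha * dT * Ec
= 11.5e-6 * 41 * 23.2 * 1000
= 10.939 MPa

10.939


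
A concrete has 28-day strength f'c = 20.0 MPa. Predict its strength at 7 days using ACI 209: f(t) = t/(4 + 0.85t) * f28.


f(7) = 7 / (4 + 0.85 * 7) * 20.0
= 7 / 9.95 * 20.0
= 14.07 MPa

14.07


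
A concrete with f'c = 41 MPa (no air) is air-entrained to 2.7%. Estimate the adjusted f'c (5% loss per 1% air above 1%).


Strength loss = (2.7 - 1) * 5 = 8.5%
f'c = 41 * (1 - 8.5/100)
= 37.52 MPa

37.52


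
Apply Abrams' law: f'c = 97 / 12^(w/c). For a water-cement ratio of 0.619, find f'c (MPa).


f'c = 97 / 12^0.619
= 97 / 4.656
= 20.83 MPa

20.83


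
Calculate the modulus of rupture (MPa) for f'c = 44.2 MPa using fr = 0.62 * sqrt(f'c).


fr = 0.62 * sqrt(44.2)
= 4.122 MPa

4.122


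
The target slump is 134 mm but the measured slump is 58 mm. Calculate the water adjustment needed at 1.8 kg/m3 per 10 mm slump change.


Difference = 134 - 58 = 76 mm
Water adjustment = 76 * 1.8 / 10 = 13.7 kg/m3

13.7


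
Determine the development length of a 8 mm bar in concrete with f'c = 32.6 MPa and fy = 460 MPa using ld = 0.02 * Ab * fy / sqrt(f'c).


Ab = pi * 8^2 / 4 = 50.265 mm2
ld = 0.02 * 50.265 * 460 / sqrt(32.6)
= 81.0 mm

81.0


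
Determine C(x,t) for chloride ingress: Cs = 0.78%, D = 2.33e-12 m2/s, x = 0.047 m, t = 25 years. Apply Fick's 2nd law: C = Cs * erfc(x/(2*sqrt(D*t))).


t_seconds = 25 * 365.25 * 24 * 3600 = 788940000.0 s
arg = 0.047 / (2 * sqrt(2.33e-12 * 788940000.0))
= 0.5481
erfc(0.5481) = 0.4383
C = 0.78 * 0.4383 = 0.3418%

0.3418


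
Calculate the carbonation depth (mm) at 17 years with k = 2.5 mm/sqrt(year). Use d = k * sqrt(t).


depth = k * sqrt(t)
= 2.5 * sqrt(17)
= 10.31 mm

10.31


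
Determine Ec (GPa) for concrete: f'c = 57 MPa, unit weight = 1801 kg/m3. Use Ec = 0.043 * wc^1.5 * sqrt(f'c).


Ec = 0.043 * 1801^1.5 * sqrt(57) / 1000
= 24.81 GPa

24.81


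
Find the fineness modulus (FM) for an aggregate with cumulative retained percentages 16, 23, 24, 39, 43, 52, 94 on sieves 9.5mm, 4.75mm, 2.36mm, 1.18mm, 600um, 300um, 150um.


FM = sum(cumulative % retained) / 100
= 291 / 100
= 2.91

2.91


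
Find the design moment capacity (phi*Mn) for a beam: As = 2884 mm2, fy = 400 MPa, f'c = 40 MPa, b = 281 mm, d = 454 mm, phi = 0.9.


a = As * fy / (0.85 * f'c * b)
= 2884 * 400 / (0.85 * 40 * 281)
= 120.7452 mm
Mn = As * fy * (d - a/2) / 10^6
= 454.0885 kN-m
phi*Mn = 0.9 * 454.0885 = 408.68 kN-m

408.68


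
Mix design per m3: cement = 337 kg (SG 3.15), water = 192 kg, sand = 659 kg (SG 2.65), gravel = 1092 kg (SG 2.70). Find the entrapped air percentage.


Vol cement = 337 / (3.15 * 1000) = 0.106984 m3
Vol water = 192 / 1000 = 0.192 m3
Vol sand = 659 / (2.65 * 1000) = 0.248679 m3
Vol gravel = 1092 / (2.70 * 1000) = 0.404444 m3
Total solid + water volume = 0.952108 m3
Air = (1 - 0.952108) * 100 = 4.79%

4.79


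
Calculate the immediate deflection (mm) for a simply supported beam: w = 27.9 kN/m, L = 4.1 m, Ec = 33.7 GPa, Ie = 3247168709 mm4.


Convert: L = 4.1 m = 4100 mm, Ec = 33.7 GPa = 33700 MPa
delta = 5 * 27.9 * 4100^4 / (384 * 33700 * 3247168709)
= 0.94 mm

0.94


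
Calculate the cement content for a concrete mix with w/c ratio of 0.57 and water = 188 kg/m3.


Cement = water / (w/c)
= 188 / 0.57
= 329.8 kg/m3

329.8


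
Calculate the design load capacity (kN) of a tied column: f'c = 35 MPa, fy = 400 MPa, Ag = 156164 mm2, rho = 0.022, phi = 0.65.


Ast = rho * Ag = 0.022 * 156164 = 3435.608 mm2
phi*Pn = 0.65 * 0.80 * (0.85 * 35 * (156164 - 3435.608) + 400 * 3435.608) / 1000
= 3077.31 kN

3077.31


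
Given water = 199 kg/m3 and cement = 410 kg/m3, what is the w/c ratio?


w/c = water / cement
w/c = 199 / 410 = 0.485

0.485


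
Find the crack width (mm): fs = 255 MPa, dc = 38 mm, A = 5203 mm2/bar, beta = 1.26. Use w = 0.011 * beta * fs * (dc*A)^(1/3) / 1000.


w = 0.011 * beta * fs * (dc * A)^(1/3) / 1000
= 0.011 * 1.26 * 255 * (38 * 5203)^(1/3) / 1000
= 0.206 mm

0.206
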